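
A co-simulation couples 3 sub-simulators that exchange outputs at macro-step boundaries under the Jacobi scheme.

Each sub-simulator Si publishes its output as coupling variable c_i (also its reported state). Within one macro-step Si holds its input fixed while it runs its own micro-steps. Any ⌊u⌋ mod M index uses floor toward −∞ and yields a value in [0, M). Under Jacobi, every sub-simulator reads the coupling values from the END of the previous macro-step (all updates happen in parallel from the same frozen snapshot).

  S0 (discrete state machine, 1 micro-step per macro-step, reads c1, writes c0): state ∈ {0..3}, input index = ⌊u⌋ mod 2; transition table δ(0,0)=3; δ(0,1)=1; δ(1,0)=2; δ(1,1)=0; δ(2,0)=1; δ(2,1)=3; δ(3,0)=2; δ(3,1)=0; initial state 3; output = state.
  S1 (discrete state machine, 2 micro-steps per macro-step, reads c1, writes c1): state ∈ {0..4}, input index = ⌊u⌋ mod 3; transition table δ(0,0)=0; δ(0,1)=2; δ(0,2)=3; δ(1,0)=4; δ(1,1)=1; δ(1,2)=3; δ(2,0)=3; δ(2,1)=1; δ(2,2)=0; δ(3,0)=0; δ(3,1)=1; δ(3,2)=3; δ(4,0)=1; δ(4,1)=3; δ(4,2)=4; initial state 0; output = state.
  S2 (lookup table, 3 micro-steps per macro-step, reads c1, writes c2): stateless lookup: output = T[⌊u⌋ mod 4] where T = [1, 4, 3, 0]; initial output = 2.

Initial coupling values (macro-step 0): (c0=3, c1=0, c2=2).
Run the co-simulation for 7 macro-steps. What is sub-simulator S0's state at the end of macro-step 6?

macro 1: S0 reads c1=0 → after 1×micro: 2; S1 reads c1=0 → after 2×micro: 0; S2 reads c1=0 → after 3×micro: 1 ⇒ (c0=2, c1=0, c2=1)
macro 2: S0 reads c1=0 → after 1×micro: 1; S1 reads c1=0 → after 2×micro: 0; S2 reads c1=0 → after 3×micro: 1 ⇒ (c0=1, c1=0, c2=1)
macro 3: S0 reads c1=0 → after 1×micro: 2; S1 reads c1=0 → after 2×micro: 0; S2 reads c1=0 → after 3×micro: 1 ⇒ (c0=2, c1=0, c2=1)
macro 4: S0 reads c1=0 → after 1×micro: 1; S1 reads c1=0 → after 2×micro: 0; S2 reads c1=0 → after 3×micro: 1 ⇒ (c0=1, c1=0, c2=1)
macro 5: S0 reads c1=0 → after 1×micro: 2; S1 reads c1=0 → after 2×micro: 0; S2 reads c1=0 → after 3×micro: 1 ⇒ (c0=2, c1=0, c2=1)
macro 6: S0 reads c1=0 → after 1×micro: 1; S1 reads c1=0 → after 2×micro: 0; S2 reads c1=0 → after 3×micro: 1 ⇒ (c0=1, c1=0, c2=1)
macro 7: S0 reads c1=0 → after 1×micro: 2; S1 reads c1=0 → after 2×micro: 0; S2 reads c1=0 → after 3×micro: 1 ⇒ (c0=2, c1=0, c2=1)

S0 state at macro-step 6 = 1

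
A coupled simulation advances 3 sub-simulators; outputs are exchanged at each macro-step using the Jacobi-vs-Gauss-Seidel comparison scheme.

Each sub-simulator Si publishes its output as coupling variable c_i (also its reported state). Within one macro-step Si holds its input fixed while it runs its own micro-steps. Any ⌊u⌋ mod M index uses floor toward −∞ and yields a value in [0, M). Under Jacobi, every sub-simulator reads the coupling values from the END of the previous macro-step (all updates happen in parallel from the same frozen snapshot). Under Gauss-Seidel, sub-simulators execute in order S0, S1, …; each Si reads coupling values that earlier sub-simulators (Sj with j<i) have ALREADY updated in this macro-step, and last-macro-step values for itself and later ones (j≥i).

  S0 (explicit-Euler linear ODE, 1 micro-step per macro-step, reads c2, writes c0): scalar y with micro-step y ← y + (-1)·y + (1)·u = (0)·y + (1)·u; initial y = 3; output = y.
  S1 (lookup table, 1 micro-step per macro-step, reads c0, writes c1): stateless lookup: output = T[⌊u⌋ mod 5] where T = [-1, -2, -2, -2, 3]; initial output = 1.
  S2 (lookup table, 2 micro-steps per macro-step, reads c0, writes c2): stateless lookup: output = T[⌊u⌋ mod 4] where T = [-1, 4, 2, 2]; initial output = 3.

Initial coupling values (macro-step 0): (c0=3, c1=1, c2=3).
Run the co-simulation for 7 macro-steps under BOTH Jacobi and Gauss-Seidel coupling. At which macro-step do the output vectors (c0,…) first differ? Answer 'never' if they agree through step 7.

first divergence at macro-step: never

[Jacobi] macro 1: S0 reads c2=3 → after 1×micro: 3; S1 reads c0=3 → after 1×micro: -2; S2 reads c0=3 → after 2×micro: 2 ⇒ (c0=3, c1=-2, c2=2)
[Jacobi] macro 2: S0 reads c2=2 → after 1×micro: 2; S1 reads c0=3 → after 1×micro: -2; S2 reads c0=3 → after 2×micro: 2 ⇒ (c0=2, c1=-2, c2=2)
[Jacobi] macro 3: S0 reads c2=2 → after 1×micro: 2; S1 reads c0=2 → after 1×micro: -2; S2 reads c0=2 → after 2×micro: 2 ⇒ (c0=2, c1=-2, c2=2)
[Jacobi] macro 4: S0 reads c2=2 → after 1×micro: 2; S1 reads c0=2 → after 1×micro: -2; S2 reads c0=2 → after 2×micro: 2 ⇒ (c0=2, c1=-2, c2=2)
[Jacobi] macro 5: S0 reads c2=2 → after 1×micro: 2; S1 reads c0=2 → after 1×micro: -2; S2 reads c0=2 → after 2×micro: 2 ⇒ (c0=2, c1=-2, c2=2)
[Jacobi] macro 6: S0 reads c2=2 → after 1×micro: 2; S1 reads c0=2 → after 1×micro: -2; S2 reads c0=2 → after 2×micro: 2 ⇒ (c0=2, c1=-2, c2=2)
[Jacobi] macro 7: S0 reads c2=2 → after 1×micro: 2; S1 reads c0=2 → after 1×micro: -2; S2 reads c0=2 → after 2×micro: 2 ⇒ (c0=2, c1=-2, c2=2)
[Gauss-Seidel] macro 1: S0 reads c2=3 → after 1×micro: 3; S1 reads c0=3 → after 1×micro: -2; S2 reads c0=3 → after 2×micro: 2 ⇒ (c0=3, c1=-2, c2=2)
[Gauss-Seidel] macro 2: S0 reads c2=2 → after 1×micro: 2; S1 reads c0=2 → after 1×micro: -2; S2 reads c0=2 → after 2×micro: 2 ⇒ (c0=2, c1=-2, c2=2)
[Gauss-Seidel] macro 3: S0 reads c2=2 → after 1×micro: 2; S1 reads c0=2 → after 1×micro: -2; S2 reads c0=2 → after 2×micro: 2 ⇒ (c0=2, c1=-2, c2=2)
[Gauss-Seidel] macro 4: S0 reads c2=2 → after 1×micro: 2; S1 reads c0=2 → after 1×micro: -2; S2 reads c0=2 → after 2×micro: 2 ⇒ (c0=2, c1=-2, c2=2)
[Gauss-Seidel] macro 5: S0 reads c2=2 → after 1×micro: 2; S1 reads c0=2 → after 1×micro: -2; S2 reads c0=2 → after 2×micro: 2 ⇒ (c0=2, c1=-2, c2=2)
[Gauss-Seidel] macro 6: S0 reads c2=2 → after 1×micro: 2; S1 reads c0=2 → after 1×micro: -2; S2 reads c0=2 → after 2×micro: 2 ⇒ (c0=2, c1=-2, c2=2)
[Gauss-Seidel] macro 7: S0 reads c2=2 → after 1×micro: 2; S1 reads c0=2 → after 1×micro: -2; S2 reads c0=2 → after 2×micro: 2 ⇒ (c0=2, c1=-2, c2=2)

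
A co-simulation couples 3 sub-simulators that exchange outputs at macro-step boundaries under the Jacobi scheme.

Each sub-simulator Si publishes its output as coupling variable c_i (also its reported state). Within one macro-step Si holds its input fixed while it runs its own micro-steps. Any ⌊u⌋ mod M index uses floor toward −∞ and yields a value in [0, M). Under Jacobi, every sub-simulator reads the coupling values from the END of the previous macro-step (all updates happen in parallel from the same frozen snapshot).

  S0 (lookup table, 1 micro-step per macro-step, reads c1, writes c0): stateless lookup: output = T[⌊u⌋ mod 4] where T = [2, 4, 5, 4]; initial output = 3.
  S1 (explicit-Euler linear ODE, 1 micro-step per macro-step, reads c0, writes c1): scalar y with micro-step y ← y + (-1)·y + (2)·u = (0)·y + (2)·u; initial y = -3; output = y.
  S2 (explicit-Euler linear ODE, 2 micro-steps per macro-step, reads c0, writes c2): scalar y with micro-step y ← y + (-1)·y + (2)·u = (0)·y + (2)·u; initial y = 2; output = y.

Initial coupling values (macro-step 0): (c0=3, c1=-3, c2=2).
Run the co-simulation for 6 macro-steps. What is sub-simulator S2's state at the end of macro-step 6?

macro 1: S0 reads c1=-3 → after 1×micro: 4; S1 reads c0=3 → after 1×micro: 6; S2 reads c0=3 → after 2×micro: 6 ⇒ (c0=4, c1=6, c2=6)
macro 2: S0 reads c1=6 → after 1×micro: 5; S1 reads c0=4 → after 1×micro: 8; S2 reads c0=4 → after 2×micro: 8 ⇒ (c0=5, c1=8, c2=8)
macro 3: S0 reads c1=8 → after 1×micro: 2; S1 reads c0=5 → after 1×micro: 10; S2 reads c0=5 → after 2×micro: 10 ⇒ (c0=2, c1=10, c2=10)
macro 4: S0 reads c1=10 → after 1×micro: 5; S1 reads c0=2 → after 1×micro: 4; S2 reads c0=2 → after 2×micro: 4 ⇒ (c0=5, c1=4, c2=4)
macro 5: S0 reads c1=4 → after 1×micro: 2; S1 reads c0=5 → after 1×micro: 10; S2 reads c0=5 → after 2×micro: 10 ⇒ (c0=2, c1=10, c2=10)
macro 6: S0 reads c1=10 → after 1×micro: 5; S1 reads c0=2 → after 1×micro: 4; S2 reads c0=2 → after 2×micro: 4 ⇒ (c0=5, c1=4, c2=4)

S2 state at macro-step 6 = 4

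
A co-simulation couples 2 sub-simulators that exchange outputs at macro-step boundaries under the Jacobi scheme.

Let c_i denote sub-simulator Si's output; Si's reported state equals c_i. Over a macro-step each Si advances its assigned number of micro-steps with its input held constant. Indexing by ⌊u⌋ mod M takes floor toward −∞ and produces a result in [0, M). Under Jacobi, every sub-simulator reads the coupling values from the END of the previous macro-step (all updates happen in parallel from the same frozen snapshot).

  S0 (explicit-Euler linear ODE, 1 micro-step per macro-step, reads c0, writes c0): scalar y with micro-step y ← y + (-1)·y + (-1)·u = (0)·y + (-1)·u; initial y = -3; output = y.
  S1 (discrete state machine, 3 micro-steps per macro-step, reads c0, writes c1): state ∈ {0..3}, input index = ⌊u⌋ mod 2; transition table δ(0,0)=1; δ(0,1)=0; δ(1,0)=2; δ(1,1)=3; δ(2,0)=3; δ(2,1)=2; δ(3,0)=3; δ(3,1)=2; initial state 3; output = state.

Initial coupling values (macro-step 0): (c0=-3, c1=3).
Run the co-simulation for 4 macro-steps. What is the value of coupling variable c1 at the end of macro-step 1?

c1 at macro-step 1 = 2

macro 1: S0 reads c0=-3 → after 1×micro: 3; S1 reads c0=-3 → after 3×micro: 2 ⇒ (c0=3, c1=2)
macro 2: S0 reads c0=3 → after 1×micro: -3; S1 reads c0=3 → after 3×micro: 2 ⇒ (c0=-3, c1=2)
macro 3: S0 reads c0=-3 → after 1×micro: 3; S1 reads c0=-3 → after 3×micro: 2 ⇒ (c0=3, c1=2)
macro 4: S0 reads c0=3 → after 1×micro: -3; S1 reads c0=3 → after 3×micro: 2 ⇒ (c0=-3, c1=2)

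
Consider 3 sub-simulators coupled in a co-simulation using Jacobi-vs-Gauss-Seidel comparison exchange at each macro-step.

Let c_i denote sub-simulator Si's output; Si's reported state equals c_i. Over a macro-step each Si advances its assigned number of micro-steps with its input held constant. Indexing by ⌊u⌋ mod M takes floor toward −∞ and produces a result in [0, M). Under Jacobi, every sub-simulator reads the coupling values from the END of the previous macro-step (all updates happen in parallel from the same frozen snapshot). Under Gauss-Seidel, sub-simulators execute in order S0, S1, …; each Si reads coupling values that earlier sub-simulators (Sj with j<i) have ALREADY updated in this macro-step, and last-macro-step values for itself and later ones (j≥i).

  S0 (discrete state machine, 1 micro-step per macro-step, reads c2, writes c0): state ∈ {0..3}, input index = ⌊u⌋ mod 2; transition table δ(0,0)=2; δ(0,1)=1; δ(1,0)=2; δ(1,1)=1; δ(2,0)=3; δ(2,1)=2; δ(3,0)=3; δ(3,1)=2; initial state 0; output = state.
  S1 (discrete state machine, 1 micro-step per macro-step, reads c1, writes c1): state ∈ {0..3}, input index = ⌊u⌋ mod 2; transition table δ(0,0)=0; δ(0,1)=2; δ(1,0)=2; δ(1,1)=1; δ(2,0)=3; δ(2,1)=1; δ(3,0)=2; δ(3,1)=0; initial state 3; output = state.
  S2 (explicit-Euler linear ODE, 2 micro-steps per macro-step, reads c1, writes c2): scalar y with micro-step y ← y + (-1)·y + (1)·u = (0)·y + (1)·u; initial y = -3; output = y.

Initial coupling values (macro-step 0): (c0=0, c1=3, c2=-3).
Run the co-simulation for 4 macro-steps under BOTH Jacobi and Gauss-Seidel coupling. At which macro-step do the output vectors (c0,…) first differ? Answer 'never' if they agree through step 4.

first divergence at macro-step: 1

[Jacobi] macro 1: S0 reads c2=-3 → after 1×micro: 1; S1 reads c1=3 → after 1×micro: 0; S2 reads c1=3 → after 2×micro: 3 ⇒ (c0=1, c1=0, c2=3)
[Jacobi] macro 2: S0 reads c2=3 → after 1×micro: 1; S1 reads c1=0 → after 1×micro: 0; S2 reads c1=0 → after 2×micro: 0 ⇒ (c0=1, c1=0, c2=0)
[Jacobi] macro 3: S0 reads c2=0 → after 1×micro: 2; S1 reads c1=0 → after 1×micro: 0; S2 reads c1=0 → after 2×micro: 0 ⇒ (c0=2, c1=0, c2=0)
[Jacobi] macro 4: S0 reads c2=0 → after 1×micro: 3; S1 reads c1=0 → after 1×micro: 0; S2 reads c1=0 → after 2×micro: 0 ⇒ (c0=3, c1=0, c2=0)
[Gauss-Seidel] macro 1: S0 reads c2=-3 → after 1×micro: 1; S1 reads c1=3 → after 1×micro: 0; S2 reads c1=0 → after 2×micro: 0 ⇒ (c0=1, c1=0, c2=0)
[Gauss-Seidel] macro 2: S0 reads c2=0 → after 1×micro: 2; S1 reads c1=0 → after 1×micro: 0; S2 reads c1=0 → after 2×micro: 0 ⇒ (c0=2, c1=0, c2=0)
[Gauss-Seidel] macro 3: S0 reads c2=0 → after 1×micro: 3; S1 reads c1=0 → after 1×micro: 0; S2 reads c1=0 → after 2×micro: 0 ⇒ (c0=3, c1=0, c2=0)
[Gauss-Seidel] macro 4: S0 reads c2=0 → after 1×micro: 3; S1 reads c1=0 → after 1×micro: 0; S2 reads c1=0 → after 2×micro: 0 ⇒ (c0=3, c1=0, c2=0)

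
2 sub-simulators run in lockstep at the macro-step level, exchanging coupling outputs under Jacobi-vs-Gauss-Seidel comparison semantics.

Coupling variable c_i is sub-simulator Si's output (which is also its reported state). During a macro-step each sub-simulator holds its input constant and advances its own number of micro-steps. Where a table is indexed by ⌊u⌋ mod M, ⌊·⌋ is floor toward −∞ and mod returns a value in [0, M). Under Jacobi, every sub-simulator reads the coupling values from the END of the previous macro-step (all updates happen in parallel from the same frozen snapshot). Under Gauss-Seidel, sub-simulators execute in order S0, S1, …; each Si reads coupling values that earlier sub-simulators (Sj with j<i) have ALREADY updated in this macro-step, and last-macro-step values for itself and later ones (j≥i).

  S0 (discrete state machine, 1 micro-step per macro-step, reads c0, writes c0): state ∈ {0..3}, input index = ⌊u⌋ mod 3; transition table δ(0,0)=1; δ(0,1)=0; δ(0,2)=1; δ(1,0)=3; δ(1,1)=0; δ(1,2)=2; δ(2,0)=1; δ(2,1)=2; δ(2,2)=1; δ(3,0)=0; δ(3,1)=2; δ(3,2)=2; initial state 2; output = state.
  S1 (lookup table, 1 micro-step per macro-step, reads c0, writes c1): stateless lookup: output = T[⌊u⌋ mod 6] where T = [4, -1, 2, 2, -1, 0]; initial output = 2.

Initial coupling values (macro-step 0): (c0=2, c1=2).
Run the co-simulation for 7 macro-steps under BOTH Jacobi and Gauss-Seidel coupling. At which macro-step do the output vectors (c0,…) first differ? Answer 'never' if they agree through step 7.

first divergence at macro-step: 1

[Jacobi] macro 1: S0 reads c0=2 → after 1×micro: 1; S1 reads c0=2 → after 1×micro: 2 ⇒ (c0=1, c1=2)
[Jacobi] macro 2: S0 reads c0=1 → after 1×micro: 0; S1 reads c0=1 → after 1×micro: -1 ⇒ (c0=0, c1=-1)
[Jacobi] macro 3: S0 reads c0=0 → after 1×micro: 1; S1 reads c0=0 → after 1×micro: 4 ⇒ (c0=1, c1=4)
[Jacobi] macro 4: S0 reads c0=1 → after 1×micro: 0; S1 reads c0=1 → after 1×micro: -1 ⇒ (c0=0, c1=-1)
[Jacobi] macro 5: S0 reads c0=0 → after 1×micro: 1; S1 reads c0=0 → after 1×micro: 4 ⇒ (c0=1, c1=4)
[Jacobi] macro 6: S0 reads c0=1 → after 1×micro: 0; S1 reads c0=1 → after 1×micro: -1 ⇒ (c0=0, c1=-1)
[Jacobi] macro 7: S0 reads c0=0 → after 1×micro: 1; S1 reads c0=0 → after 1×micro: 4 ⇒ (c0=1, c1=4)
[Gauss-Seidel] macro 1: S0 reads c0=2 → after 1×micro: 1; S1 reads c0=1 → after 1×micro: -1 ⇒ (c0=1, c1=-1)
[Gauss-Seidel] macro 2: S0 reads c0=1 → after 1×micro: 0; S1 reads c0=0 → after 1×micro: 4 ⇒ (c0=0, c1=4)
[Gauss-Seidel] macro 3: S0 reads c0=0 → after 1×micro: 1; S1 reads c0=1 → after 1×micro: -1 ⇒ (c0=1, c1=-1)
[Gauss-Seidel] macro 4: S0 reads c0=1 → after 1×micro: 0; S1 reads c0=0 → after 1×micro: 4 ⇒ (c0=0, c1=4)
[Gauss-Seidel] macro 5: S0 reads c0=0 → after 1×micro: 1; S1 reads c0=1 → after 1×micro: -1 ⇒ (c0=1, c1=-1)
[Gauss-Seidel] macro 6: S0 reads c0=1 → after 1×micro: 0; S1 reads c0=0 → after 1×micro: 4 ⇒ (c0=0, c1=4)
[Gauss-Seidel] macro 7: S0 reads c0=0 → after 1×micro: 1; S1 reads c0=1 → after 1×micro: -1 ⇒ (c0=1, c1=-1)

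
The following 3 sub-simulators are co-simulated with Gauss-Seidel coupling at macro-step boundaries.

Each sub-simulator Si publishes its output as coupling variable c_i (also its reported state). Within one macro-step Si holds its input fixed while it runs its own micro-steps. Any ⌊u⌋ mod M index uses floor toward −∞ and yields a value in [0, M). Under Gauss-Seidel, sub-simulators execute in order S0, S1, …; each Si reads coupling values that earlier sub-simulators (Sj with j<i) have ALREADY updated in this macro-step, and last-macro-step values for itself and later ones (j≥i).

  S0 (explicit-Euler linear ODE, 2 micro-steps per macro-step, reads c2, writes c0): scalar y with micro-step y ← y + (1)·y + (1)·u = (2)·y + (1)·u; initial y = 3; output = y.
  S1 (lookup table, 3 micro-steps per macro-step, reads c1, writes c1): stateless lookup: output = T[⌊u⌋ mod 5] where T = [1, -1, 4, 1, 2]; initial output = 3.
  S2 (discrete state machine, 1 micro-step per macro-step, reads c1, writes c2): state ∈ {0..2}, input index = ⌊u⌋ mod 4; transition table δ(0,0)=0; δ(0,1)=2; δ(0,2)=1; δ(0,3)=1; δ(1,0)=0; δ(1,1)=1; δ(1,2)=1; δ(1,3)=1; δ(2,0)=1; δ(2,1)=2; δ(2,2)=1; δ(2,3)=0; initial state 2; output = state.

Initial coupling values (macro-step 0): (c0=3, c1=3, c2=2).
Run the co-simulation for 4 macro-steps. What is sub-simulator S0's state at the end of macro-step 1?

S0 state at macro-step 1 = 18

macro 1: S0 reads c2=2 → after 2×micro: 18; S1 reads c1=3 → after 3×micro: 1; S2 reads c1=1 → after 1×micro: 2 ⇒ (c0=18, c1=1, c2=2)
macro 2: S0 reads c2=2 → after 2×micro: 78; S1 reads c1=1 → after 3×micro: -1; S2 reads c1=-1 → after 1×micro: 0 ⇒ (c0=78, c1=-1, c2=0)
macro 3: S0 reads c2=0 → after 2×micro: 312; S1 reads c1=-1 → after 3×micro: 2; S2 reads c1=2 → after 1×micro: 1 ⇒ (c0=312, c1=2, c2=1)
macro 4: S0 reads c2=1 → after 2×micro: 1251; S1 reads c1=2 → after 3×micro: 4; S2 reads c1=4 → after 1×micro: 0 ⇒ (c0=1251, c1=4, c2=0)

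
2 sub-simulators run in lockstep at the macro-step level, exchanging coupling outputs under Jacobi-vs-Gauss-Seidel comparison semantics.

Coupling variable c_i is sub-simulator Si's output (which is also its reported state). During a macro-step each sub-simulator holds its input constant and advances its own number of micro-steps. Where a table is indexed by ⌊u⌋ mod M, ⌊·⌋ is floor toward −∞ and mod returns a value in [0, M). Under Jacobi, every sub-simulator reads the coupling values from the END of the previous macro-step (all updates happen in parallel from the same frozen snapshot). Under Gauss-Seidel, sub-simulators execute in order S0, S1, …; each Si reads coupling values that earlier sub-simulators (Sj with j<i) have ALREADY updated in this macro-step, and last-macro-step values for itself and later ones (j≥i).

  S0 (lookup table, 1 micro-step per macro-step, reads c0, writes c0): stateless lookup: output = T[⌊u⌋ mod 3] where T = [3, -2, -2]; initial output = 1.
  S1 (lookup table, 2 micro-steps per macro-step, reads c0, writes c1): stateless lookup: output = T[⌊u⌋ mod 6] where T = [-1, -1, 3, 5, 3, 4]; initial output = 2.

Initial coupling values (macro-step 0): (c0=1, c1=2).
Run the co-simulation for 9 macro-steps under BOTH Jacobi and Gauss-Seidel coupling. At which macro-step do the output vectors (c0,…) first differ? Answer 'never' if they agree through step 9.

first divergence at macro-step: 1

[Jacobi] macro 1: S0 reads c0=1 → after 1×micro: -2; S1 reads c0=1 → after 2×micro: -1 ⇒ (c0=-2, c1=-1)
[Jacobi] macro 2: S0 reads c0=-2 → after 1×micro: -2; S1 reads c0=-2 → after 2×micro: 3 ⇒ (c0=-2, c1=3)
[Jacobi] macro 3: S0 reads c0=-2 → after 1×micro: -2; S1 reads c0=-2 → after 2×micro: 3 ⇒ (c0=-2, c1=3)
[Jacobi] macro 4: S0 reads c0=-2 → after 1×micro: -2; S1 reads c0=-2 → after 2×micro: 3 ⇒ (c0=-2, c1=3)
[Jacobi] macro 5: S0 reads c0=-2 → after 1×micro: -2; S1 reads c0=-2 → after 2×micro: 3 ⇒ (c0=-2, c1=3)
[Jacobi] macro 6: S0 reads c0=-2 → after 1×micro: -2; S1 reads c0=-2 → after 2×micro: 3 ⇒ (c0=-2, c1=3)
[Jacobi] macro 7: S0 reads c0=-2 → after 1×micro: -2; S1 reads c0=-2 → after 2×micro: 3 ⇒ (c0=-2, c1=3)
[Jacobi] macro 8: S0 reads c0=-2 → after 1×micro: -2; S1 reads c0=-2 → after 2×micro: 3 ⇒ (c0=-2, c1=3)
[Jacobi] macro 9: S0 reads c0=-2 → after 1×micro: -2; S1 reads c0=-2 → after 2×micro: 3 ⇒ (c0=-2, c1=3)
[Gauss-Seidel] macro 1: S0 reads c0=1 → after 1×micro: -2; S1 reads c0=-2 → after 2×micro: 3 ⇒ (c0=-2, c1=3)
[Gauss-Seidel] macro 2: S0 reads c0=-2 → after 1×micro: -2; S1 reads c0=-2 → after 2×micro: 3 ⇒ (c0=-2, c1=3)
[Gauss-Seidel] macro 3: S0 reads c0=-2 → after 1×micro: -2; S1 reads c0=-2 → after 2×micro: 3 ⇒ (c0=-2, c1=3)
[Gauss-Seidel] macro 4: S0 reads c0=-2 → after 1×micro: -2; S1 reads c0=-2 → after 2×micro: 3 ⇒ (c0=-2, c1=3)
[Gauss-Seidel] macro 5: S0 reads c0=-2 → after 1×micro: -2; S1 reads c0=-2 → after 2×micro: 3 ⇒ (c0=-2, c1=3)
[Gauss-Seidel] macro 6: S0 reads c0=-2 → after 1×micro: -2; S1 reads c0=-2 → after 2×micro: 3 ⇒ (c0=-2, c1=3)
[Gauss-Seidel] macro 7: S0 reads c0=-2 → after 1×micro: -2; S1 reads c0=-2 → after 2×micro: 3 ⇒ (c0=-2, c1=3)
[Gauss-Seidel] macro 8: S0 reads c0=-2 → after 1×micro: -2; S1 reads c0=-2 → after 2×micro: 3 ⇒ (c0=-2, c1=3)
[Gauss-Seidel] macro 9: S0 reads c0=-2 → after 1×micro: -2; S1 reads c0=-2 → after 2×micro: 3 ⇒ (c0=-2, c1=3)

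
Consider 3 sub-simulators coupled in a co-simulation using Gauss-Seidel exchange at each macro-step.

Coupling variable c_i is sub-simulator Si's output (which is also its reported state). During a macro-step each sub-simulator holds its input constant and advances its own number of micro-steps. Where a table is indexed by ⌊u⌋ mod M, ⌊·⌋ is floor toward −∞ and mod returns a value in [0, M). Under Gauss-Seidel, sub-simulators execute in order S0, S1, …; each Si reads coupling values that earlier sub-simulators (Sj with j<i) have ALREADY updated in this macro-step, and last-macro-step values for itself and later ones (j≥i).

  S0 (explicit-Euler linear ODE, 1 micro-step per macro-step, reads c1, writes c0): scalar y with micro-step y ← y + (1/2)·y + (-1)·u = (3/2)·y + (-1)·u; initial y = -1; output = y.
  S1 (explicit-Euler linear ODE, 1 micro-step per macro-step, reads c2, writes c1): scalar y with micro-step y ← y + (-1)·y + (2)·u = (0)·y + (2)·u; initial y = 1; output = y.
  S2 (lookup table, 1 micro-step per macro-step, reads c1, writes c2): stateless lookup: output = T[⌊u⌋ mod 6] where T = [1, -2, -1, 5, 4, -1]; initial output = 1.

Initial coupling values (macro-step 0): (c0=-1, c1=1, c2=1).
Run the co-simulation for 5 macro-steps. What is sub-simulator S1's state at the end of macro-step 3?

macro 1: S0 reads c1=1 → after 1×micro: -5/2; S1 reads c2=1 → after 1×micro: 2; S2 reads c1=2 → after 1×micro: -1 ⇒ (c0=-5/2, c1=2, c2=-1)
macro 2: S0 reads c1=2 → after 1×micro: -23/4; S1 reads c2=-1 → after 1×micro: -2; S2 reads c1=-2 → after 1×micro: 4 ⇒ (c0=-23/4, c1=-2, c2=4)
macro 3: S0 reads c1=-2 → after 1×micro: -53/8; S1 reads c2=4 → after 1×micro: 8; S2 reads c1=8 → after 1×micro: -1 ⇒ (c0=-53/8, c1=8, c2=-1)
macro 4: S0 reads c1=8 → after 1×micro: -287/16; S1 reads c2=-1 → after 1×micro: -2; S2 reads c1=-2 → after 1×micro: 4 ⇒ (c0=-287/16, c1=-2, c2=4)
macro 5: S0 reads c1=-2 → after 1×micro: -797/32; S1 reads c2=4 → after 1×micro: 8; S2 reads c1=8 → after 1×micro: -1 ⇒ (c0=-797/32, c1=8, c2=-1)

S1 state at macro-step 3 = 8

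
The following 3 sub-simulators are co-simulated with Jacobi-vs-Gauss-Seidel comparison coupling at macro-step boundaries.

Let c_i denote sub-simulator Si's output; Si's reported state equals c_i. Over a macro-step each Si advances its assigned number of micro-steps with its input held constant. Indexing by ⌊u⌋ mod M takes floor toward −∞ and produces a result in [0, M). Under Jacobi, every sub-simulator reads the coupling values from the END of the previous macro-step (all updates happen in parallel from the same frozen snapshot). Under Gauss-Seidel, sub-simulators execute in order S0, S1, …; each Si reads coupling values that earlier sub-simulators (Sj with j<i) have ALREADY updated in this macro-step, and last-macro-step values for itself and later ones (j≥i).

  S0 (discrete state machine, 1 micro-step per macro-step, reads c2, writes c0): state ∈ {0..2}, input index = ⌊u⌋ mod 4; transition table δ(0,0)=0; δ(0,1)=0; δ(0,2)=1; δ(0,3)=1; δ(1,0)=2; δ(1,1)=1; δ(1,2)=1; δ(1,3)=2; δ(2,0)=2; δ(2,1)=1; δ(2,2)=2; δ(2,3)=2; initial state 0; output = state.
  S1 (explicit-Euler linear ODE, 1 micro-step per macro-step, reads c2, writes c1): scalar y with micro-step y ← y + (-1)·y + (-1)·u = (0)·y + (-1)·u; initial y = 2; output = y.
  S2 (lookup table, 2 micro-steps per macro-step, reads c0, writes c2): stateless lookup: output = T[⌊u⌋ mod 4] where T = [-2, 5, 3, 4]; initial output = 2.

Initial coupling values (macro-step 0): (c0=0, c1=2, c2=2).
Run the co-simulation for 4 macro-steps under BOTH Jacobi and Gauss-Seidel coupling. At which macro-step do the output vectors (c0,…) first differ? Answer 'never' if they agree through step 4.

first divergence at macro-step: 1

[Jacobi] macro 1: S0 reads c2=2 → after 1×micro: 1; S1 reads c2=2 → after 1×micro: -2; S2 reads c0=0 → after 2×micro: -2 ⇒ (c0=1, c1=-2, c2=-2)
[Jacobi] macro 2: S0 reads c2=-2 → after 1×micro: 1; S1 reads c2=-2 → after 1×micro: 2; S2 reads c0=1 → after 2×micro: 5 ⇒ (c0=1, c1=2, c2=5)
[Jacobi] macro 3: S0 reads c2=5 → after 1×micro: 1; S1 reads c2=5 → after 1×micro: -5; S2 reads c0=1 → after 2×micro: 5 ⇒ (c0=1, c1=-5, c2=5)
[Jacobi] macro 4: S0 reads c2=5 → after 1×micro: 1; S1 reads c2=5 → after 1×micro: -5; S2 reads c0=1 → after 2×micro: 5 ⇒ (c0=1, c1=-5, c2=5)
[Gauss-Seidel] macro 1: S0 reads c2=2 → after 1×micro: 1; S1 reads c2=2 → after 1×micro: -2; S2 reads c0=1 → after 2×micro: 5 ⇒ (c0=1, c1=-2, c2=5)
[Gauss-Seidel] macro 2: S0 reads c2=5 → after 1×micro: 1; S1 reads c2=5 → after 1×micro: -5; S2 reads c0=1 → after 2×micro: 5 ⇒ (c0=1, c1=-5, c2=5)
[Gauss-Seidel] macro 3: S0 reads c2=5 → after 1×micro: 1; S1 reads c2=5 → after 1×micro: -5; S2 reads c0=1 → after 2×micro: 5 ⇒ (c0=1, c1=-5, c2=5)
[Gauss-Seidel] macro 4: S0 reads c2=5 → after 1×micro: 1; S1 reads c2=5 → after 1×micro: -5; S2 reads c0=1 → after 2×micro: 5 ⇒ (c0=1, c1=-5, c2=5)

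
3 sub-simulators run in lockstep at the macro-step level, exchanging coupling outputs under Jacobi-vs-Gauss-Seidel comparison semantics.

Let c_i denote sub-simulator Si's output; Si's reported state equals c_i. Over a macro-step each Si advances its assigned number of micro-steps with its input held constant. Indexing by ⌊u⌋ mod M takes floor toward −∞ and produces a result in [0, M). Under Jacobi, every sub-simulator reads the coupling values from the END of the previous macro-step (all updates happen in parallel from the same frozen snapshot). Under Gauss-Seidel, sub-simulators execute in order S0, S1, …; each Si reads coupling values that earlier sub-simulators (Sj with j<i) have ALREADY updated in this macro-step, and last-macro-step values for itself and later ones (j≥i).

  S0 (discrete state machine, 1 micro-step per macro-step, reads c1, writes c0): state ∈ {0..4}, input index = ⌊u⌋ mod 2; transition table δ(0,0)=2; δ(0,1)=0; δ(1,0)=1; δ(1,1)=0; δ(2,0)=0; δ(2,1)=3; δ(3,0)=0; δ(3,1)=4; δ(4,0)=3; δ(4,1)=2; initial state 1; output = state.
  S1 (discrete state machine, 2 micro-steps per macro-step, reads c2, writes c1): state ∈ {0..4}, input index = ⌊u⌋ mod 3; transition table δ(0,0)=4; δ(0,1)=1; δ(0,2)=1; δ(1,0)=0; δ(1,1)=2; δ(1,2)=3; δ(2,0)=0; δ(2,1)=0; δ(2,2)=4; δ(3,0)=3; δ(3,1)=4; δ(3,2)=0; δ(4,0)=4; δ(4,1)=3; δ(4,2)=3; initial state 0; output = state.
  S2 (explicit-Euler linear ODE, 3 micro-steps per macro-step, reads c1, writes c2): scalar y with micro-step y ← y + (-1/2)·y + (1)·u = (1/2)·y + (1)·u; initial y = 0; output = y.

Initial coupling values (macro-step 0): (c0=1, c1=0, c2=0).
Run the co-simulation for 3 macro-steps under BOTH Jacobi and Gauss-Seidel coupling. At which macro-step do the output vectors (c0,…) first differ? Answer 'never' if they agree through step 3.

first divergence at macro-step: 1

[Jacobi] macro 1: S0 reads c1=0 → after 1×micro: 1; S1 reads c2=0 → after 2×micro: 4; S2 reads c1=0 → after 3×micro: 0 ⇒ (c0=1, c1=4, c2=0)
[Jacobi] macro 2: S0 reads c1=4 → after 1×micro: 1; S1 reads c2=0 → after 2×micro: 4; S2 reads c1=4 → after 3×micro: 7 ⇒ (c0=1, c1=4, c2=7)
[Jacobi] macro 3: S0 reads c1=4 → after 1×micro: 1; S1 reads c2=7 → after 2×micro: 4; S2 reads c1=4 → after 3×micro: 63/8 ⇒ (c0=1, c1=4, c2=63/8)
[Gauss-Seidel] macro 1: S0 reads c1=0 → after 1×micro: 1; S1 reads c2=0 → after 2×micro: 4; S2 reads c1=4 → after 3×micro: 7 ⇒ (c0=1, c1=4, c2=7)
[Gauss-Seidel] macro 2: S0 reads c1=4 → after 1×micro: 1; S1 reads c2=7 → after 2×micro: 4; S2 reads c1=4 → after 3×micro: 63/8 ⇒ (c0=1, c1=4, c2=63/8)
[Gauss-Seidel] macro 3: S0 reads c1=4 → after 1×micro: 1; S1 reads c2=63/8 → after 2×micro: 4; S2 reads c1=4 → after 3×micro: 511/64 ⇒ (c0=1, c1=4, c2=511/64)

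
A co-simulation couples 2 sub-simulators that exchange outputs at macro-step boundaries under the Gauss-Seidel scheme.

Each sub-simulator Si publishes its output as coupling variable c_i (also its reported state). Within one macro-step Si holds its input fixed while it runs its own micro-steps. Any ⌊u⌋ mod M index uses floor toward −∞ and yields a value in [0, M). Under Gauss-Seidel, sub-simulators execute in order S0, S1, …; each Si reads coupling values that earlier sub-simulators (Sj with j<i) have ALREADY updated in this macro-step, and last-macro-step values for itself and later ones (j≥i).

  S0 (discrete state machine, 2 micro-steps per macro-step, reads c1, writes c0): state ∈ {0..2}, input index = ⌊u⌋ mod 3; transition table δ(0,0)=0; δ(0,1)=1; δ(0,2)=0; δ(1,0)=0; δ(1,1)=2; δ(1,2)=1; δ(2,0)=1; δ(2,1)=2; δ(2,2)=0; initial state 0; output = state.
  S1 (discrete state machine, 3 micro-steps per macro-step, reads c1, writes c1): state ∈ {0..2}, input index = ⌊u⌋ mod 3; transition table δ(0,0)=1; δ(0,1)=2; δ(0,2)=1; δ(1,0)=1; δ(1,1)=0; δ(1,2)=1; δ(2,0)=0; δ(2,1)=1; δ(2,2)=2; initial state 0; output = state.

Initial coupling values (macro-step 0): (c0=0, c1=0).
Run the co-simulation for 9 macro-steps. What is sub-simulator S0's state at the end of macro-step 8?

S0 state at macro-step 8 = 2

macro 1: S0 reads c1=0 → after 2×micro: 0; S1 reads c1=0 → after 3×micro: 1 ⇒ (c0=0, c1=1)
macro 2: S0 reads c1=1 → after 2×micro: 2; S1 reads c1=1 → after 3×micro: 1 ⇒ (c0=2, c1=1)
macro 3: S0 reads c1=1 → after 2×micro: 2; S1 reads c1=1 → after 3×micro: 1 ⇒ (c0=2, c1=1)
macro 4: S0 reads c1=1 → after 2×micro: 2; S1 reads c1=1 → after 3×micro: 1 ⇒ (c0=2, c1=1)
macro 5: S0 reads c1=1 → after 2×micro: 2; S1 reads c1=1 → after 3×micro: 1 ⇒ (c0=2, c1=1)
macro 6: S0 reads c1=1 → after 2×micro: 2; S1 reads c1=1 → after 3×micro: 1 ⇒ (c0=2, c1=1)
macro 7: S0 reads c1=1 → after 2×micro: 2; S1 reads c1=1 → after 3×micro: 1 ⇒ (c0=2, c1=1)
macro 8: S0 reads c1=1 → after 2×micro: 2; S1 reads c1=1 → after 3×micro: 1 ⇒ (c0=2, c1=1)
macro 9: S0 reads c1=1 → after 2×micro: 2; S1 reads c1=1 → after 3×micro: 1 ⇒ (c0=2, c1=1)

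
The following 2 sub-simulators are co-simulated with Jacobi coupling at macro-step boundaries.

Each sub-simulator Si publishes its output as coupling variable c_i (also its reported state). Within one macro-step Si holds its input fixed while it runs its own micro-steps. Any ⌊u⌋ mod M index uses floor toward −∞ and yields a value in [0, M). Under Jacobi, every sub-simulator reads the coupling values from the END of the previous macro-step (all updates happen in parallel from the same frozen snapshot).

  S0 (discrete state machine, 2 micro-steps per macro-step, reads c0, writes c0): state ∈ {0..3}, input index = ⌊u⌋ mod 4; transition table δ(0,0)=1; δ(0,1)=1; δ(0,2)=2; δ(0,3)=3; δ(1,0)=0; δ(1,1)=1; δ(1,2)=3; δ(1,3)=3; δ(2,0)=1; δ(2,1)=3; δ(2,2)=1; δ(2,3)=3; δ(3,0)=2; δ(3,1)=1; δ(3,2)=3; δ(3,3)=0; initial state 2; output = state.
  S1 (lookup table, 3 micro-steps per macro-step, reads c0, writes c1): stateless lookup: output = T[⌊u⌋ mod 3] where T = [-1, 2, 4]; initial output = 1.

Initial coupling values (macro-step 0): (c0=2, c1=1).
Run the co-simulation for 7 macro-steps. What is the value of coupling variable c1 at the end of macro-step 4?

macro 1: S0 reads c0=2 → after 2×micro: 3; S1 reads c0=2 → after 3×micro: 4 ⇒ (c0=3, c1=4)
macro 2: S0 reads c0=3 → after 2×micro: 3; S1 reads c0=3 → after 3×micro: -1 ⇒ (c0=3, c1=-1)
macro 3: S0 reads c0=3 → after 2×micro: 3; S1 reads c0=3 → after 3×micro: -1 ⇒ (c0=3, c1=-1)
macro 4: S0 reads c0=3 → after 2×micro: 3; S1 reads c0=3 → after 3×micro: -1 ⇒ (c0=3, c1=-1)
macro 5: S0 reads c0=3 → after 2×micro: 3; S1 reads c0=3 → after 3×micro: -1 ⇒ (c0=3, c1=-1)
macro 6: S0 reads c0=3 → after 2×micro: 3; S1 reads c0=3 → after 3×micro: -1 ⇒ (c0=3, c1=-1)
macro 7: S0 reads c0=3 → after 2×micro: 3; S1 reads c0=3 → after 3×micro: -1 ⇒ (c0=3, c1=-1)

c1 at macro-step 4 = -1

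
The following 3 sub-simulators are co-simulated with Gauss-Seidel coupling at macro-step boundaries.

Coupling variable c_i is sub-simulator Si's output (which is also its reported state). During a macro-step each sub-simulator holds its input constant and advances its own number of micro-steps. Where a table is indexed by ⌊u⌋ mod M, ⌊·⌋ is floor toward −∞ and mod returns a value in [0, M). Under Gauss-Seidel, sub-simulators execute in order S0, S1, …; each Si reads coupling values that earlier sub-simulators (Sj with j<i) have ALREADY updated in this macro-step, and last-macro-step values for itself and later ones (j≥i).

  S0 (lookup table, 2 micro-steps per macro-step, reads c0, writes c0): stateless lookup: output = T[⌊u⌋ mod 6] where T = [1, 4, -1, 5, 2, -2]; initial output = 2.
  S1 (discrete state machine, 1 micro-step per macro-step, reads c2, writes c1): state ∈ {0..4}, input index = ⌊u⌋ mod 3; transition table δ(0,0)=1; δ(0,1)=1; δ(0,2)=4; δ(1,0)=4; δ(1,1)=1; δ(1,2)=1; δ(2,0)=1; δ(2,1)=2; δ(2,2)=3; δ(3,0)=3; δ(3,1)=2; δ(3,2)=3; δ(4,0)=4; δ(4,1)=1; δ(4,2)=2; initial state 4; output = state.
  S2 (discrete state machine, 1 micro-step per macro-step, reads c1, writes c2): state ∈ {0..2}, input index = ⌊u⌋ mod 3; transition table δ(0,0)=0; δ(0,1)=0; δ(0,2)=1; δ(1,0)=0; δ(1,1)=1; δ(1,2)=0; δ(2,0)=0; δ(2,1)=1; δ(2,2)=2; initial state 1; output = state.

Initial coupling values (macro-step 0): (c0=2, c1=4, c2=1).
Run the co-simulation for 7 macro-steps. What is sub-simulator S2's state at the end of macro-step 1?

S2 state at macro-step 1 = 1

macro 1: S0 reads c0=2 → after 2×micro: -1; S1 reads c2=1 → after 1×micro: 1; S2 reads c1=1 → after 1×micro: 1 ⇒ (c0=-1, c1=1, c2=1)
macro 2: S0 reads c0=-1 → after 2×micro: -2; S1 reads c2=1 → after 1×micro: 1; S2 reads c1=1 → after 1×micro: 1 ⇒ (c0=-2, c1=1, c2=1)
macro 3: S0 reads c0=-2 → after 2×micro: 2; S1 reads c2=1 → after 1×micro: 1; S2 reads c1=1 → after 1×micro: 1 ⇒ (c0=2, c1=1, c2=1)
macro 4: S0 reads c0=2 → after 2×micro: -1; S1 reads c2=1 → after 1×micro: 1; S2 reads c1=1 → after 1×micro: 1 ⇒ (c0=-1, c1=1, c2=1)
macro 5: S0 reads c0=-1 → after 2×micro: -2; S1 reads c2=1 → after 1×micro: 1; S2 reads c1=1 → after 1×micro: 1 ⇒ (c0=-2, c1=1, c2=1)
macro 6: S0 reads c0=-2 → after 2×micro: 2; S1 reads c2=1 → after 1×micro: 1; S2 reads c1=1 → after 1×micro: 1 ⇒ (c0=2, c1=1, c2=1)
macro 7: S0 reads c0=2 → after 2×micro: -1; S1 reads c2=1 → after 1×micro: 1; S2 reads c1=1 → after 1×micro: 1 ⇒ (c0=-1, c1=1, c2=1)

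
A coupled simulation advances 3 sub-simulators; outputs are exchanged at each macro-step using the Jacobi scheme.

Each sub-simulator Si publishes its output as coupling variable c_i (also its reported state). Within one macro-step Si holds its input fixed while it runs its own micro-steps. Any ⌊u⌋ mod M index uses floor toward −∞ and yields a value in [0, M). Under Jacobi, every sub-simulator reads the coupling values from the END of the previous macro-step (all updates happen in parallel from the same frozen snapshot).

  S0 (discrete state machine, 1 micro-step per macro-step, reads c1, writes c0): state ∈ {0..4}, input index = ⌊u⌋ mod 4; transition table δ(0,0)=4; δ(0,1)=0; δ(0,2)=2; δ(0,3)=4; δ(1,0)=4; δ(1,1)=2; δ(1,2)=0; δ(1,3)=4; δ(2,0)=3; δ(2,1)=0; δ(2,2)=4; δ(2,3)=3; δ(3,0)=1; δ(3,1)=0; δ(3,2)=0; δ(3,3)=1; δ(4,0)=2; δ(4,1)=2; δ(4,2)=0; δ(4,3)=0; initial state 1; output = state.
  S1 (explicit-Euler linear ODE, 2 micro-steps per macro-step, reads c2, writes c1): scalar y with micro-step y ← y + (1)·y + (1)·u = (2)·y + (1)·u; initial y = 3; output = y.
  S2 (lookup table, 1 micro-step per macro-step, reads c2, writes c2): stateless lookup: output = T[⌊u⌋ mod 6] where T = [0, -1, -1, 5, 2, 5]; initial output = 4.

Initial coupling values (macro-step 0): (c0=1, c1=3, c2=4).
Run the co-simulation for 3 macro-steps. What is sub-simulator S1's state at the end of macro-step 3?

macro 1: S0 reads c1=3 → after 1×micro: 4; S1 reads c2=4 → after 2×micro: 24; S2 reads c2=4 → after 1×micro: 2 ⇒ (c0=4, c1=24, c2=2)
macro 2: S0 reads c1=24 → after 1×micro: 2; S1 reads c2=2 → after 2×micro: 102; S2 reads c2=2 → after 1×micro: -1 ⇒ (c0=2, c1=102, c2=-1)
macro 3: S0 reads c1=102 → after 1×micro: 4; S1 reads c2=-1 → after 2×micro: 405; S2 reads c2=-1 → after 1×micro: 5 ⇒ (c0=4, c1=405, c2=5)

S1 state at macro-step 3 = 405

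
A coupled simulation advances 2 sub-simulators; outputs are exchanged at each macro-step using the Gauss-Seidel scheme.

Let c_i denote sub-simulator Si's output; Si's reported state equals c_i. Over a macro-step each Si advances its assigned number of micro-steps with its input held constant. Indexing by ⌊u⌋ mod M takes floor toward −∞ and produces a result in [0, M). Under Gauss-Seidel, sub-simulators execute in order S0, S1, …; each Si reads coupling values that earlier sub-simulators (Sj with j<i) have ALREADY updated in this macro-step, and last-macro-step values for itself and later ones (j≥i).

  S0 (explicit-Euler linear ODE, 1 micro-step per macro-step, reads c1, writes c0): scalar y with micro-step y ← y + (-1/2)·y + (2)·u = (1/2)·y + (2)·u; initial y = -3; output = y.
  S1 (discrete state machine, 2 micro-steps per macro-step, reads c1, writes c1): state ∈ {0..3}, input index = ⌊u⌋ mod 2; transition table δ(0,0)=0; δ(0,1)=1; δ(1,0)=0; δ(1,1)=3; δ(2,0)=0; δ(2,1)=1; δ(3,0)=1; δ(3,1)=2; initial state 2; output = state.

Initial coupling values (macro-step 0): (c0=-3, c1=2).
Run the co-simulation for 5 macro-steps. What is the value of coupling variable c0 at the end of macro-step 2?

macro 1: S0 reads c1=2 → after 1×micro: 5/2; S1 reads c1=2 → after 2×micro: 0 ⇒ (c0=5/2, c1=0)
macro 2: S0 reads c1=0 → after 1×micro: 5/4; S1 reads c1=0 → after 2×micro: 0 ⇒ (c0=5/4, c1=0)
macro 3: S0 reads c1=0 → after 1×micro: 5/8; S1 reads c1=0 → after 2×micro: 0 ⇒ (c0=5/8, c1=0)
macro 4: S0 reads c1=0 → after 1×micro: 5/16; S1 reads c1=0 → after 2×micro: 0 ⇒ (c0=5/16, c1=0)
macro 5: S0 reads c1=0 → after 1×micro: 5/32; S1 reads c1=0 → after 2×micro: 0 ⇒ (c0=5/32, c1=0)

c0 at macro-step 2 = 5/4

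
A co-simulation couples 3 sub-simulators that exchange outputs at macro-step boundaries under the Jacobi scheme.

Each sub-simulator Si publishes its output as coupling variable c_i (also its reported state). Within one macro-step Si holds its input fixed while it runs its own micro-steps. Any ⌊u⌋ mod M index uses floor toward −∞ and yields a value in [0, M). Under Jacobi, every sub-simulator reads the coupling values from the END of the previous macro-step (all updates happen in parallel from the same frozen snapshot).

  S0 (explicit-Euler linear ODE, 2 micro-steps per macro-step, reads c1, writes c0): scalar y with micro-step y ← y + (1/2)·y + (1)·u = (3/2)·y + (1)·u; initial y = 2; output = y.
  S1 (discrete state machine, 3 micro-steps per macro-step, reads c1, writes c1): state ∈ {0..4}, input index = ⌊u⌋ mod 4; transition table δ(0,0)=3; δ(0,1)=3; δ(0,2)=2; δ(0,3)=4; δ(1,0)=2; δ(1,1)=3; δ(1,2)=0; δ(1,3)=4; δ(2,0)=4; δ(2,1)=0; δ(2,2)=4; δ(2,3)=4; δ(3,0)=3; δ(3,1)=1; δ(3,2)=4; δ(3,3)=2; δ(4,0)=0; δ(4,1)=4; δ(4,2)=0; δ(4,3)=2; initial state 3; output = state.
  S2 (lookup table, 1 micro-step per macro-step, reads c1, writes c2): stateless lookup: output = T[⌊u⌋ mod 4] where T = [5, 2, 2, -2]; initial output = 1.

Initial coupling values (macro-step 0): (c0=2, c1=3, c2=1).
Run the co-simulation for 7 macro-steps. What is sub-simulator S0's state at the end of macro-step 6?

S0 state at macro-step 6 = 58793/64

macro 1: S0 reads c1=3 → after 2×micro: 12; S1 reads c1=3 → after 3×micro: 2; S2 reads c1=3 → after 1×micro: -2 ⇒ (c0=12, c1=2, c2=-2)
macro 2: S0 reads c1=2 → after 2×micro: 32; S1 reads c1=2 → after 3×micro: 2; S2 reads c1=2 → after 1×micro: 2 ⇒ (c0=32, c1=2, c2=2)
macro 3: S0 reads c1=2 → after 2×micro: 77; S1 reads c1=2 → after 3×micro: 2; S2 reads c1=2 → after 1×micro: 2 ⇒ (c0=77, c1=2, c2=2)
macro 4: S0 reads c1=2 → after 2×micro: 713/4; S1 reads c1=2 → after 3×micro: 2; S2 reads c1=2 → after 1×micro: 2 ⇒ (c0=713/4, c1=2, c2=2)
macro 5: S0 reads c1=2 → after 2×micro: 6497/16; S1 reads c1=2 → after 3×micro: 2; S2 reads c1=2 → after 1×micro: 2 ⇒ (c0=6497/16, c1=2, c2=2)
macro 6: S0 reads c1=2 → after 2×micro: 58793/64; S1 reads c1=2 → after 3×micro: 2; S2 reads c1=2 → after 1×micro: 2 ⇒ (c0=58793/64, c1=2, c2=2)
macro 7: S0 reads c1=2 → after 2×micro: 530417/256; S1 reads c1=2 → after 3×micro: 2; S2 reads c1=2 → after 1×micro: 2 ⇒ (c0=530417/256, c1=2, c2=2)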